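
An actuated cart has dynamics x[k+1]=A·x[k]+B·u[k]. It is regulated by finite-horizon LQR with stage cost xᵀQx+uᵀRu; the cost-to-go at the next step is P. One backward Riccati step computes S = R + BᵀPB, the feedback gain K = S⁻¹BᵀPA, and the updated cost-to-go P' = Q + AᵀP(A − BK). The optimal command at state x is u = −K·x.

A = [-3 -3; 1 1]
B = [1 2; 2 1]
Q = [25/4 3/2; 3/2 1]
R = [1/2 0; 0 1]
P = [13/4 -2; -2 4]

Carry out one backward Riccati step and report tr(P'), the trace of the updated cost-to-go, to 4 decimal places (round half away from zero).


BᵀP = [-0.7500 6.0000; 4.5000 0.0000]
S = R + BᵀPB = [1/2 0; 0 1] + [11.2500 4.5000; 4.5000 9.0000] = [11.7500 4.5000; 4.5000 10.0000]
BᵀPA = [8.2500 8.2500; -13.5000 -13.5000]
K = S⁻¹·BᵀPA = [1.4730 1.4730; -2.0129 -2.0129]
A−BK = [-0.4473 -0.4473; 0.0668 0.0668]
AᵀP(A−BK) = [5.9242 5.9242; 5.9242 5.9242]
P' = Q + AᵀP(A−BK) = [12.1742 7.4242; 7.4242 6.9242]
tr(P') = 19.0983

19.0983


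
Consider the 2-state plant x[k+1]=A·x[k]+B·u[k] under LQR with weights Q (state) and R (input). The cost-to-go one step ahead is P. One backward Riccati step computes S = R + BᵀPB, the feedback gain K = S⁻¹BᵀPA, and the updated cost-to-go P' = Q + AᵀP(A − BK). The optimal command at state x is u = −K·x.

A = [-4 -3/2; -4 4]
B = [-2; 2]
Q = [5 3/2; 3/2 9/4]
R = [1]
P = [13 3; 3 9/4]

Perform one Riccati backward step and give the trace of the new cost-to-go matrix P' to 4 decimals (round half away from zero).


166.7105

BᵀP = [-20.0000 -1.5000]
S = R + BᵀPB = [1] + [37.0000] = [38.0000]
BᵀPA = [86.0000 24.0000]
K = S⁻¹·BᵀPA = [2.2632 0.6316]
A−BK = [0.5263 -0.2368; -8.5263 2.7368]
AᵀP(A−BK) = [145.3684 -42.3158; -42.3158 14.0921]
P' = Q + AᵀP(A−BK) = [150.3684 -40.8158; -40.8158 16.3421]
tr(P') = 166.7105


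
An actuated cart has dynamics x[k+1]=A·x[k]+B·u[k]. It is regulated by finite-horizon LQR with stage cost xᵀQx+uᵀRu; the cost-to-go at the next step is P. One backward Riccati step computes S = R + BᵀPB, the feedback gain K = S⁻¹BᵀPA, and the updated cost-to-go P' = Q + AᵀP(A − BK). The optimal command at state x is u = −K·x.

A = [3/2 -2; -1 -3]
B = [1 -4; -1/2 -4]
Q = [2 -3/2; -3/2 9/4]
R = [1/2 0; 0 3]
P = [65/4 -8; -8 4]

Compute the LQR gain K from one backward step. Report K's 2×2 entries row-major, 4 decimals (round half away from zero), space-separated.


BᵀP = [20.2500 -10.0000; -33.0000 16.0000]
S = R + BᵀPB = [1/2 0; 0 3] + [25.2500 -41.0000; -41.0000 68.0000] = [25.7500 -41.0000; -41.0000 71.0000]
BᵀPA = [40.3750 -10.5000; -65.5000 18.0000]
K = S⁻¹·BᵀPA = [1.2301 -0.0509; -0.2122 0.2241]
A−BK = [-0.5789 -1.0526; -1.2339 -2.1290]
AᵀP(A−BK) = [0.9985 -0.0144; -0.0144 0.4312]
P' = Q + AᵀP(A−BK) = [2.9985 -1.5144; -1.5144 2.6812]
tr(P') = 5.6798

1.2301 -0.0509 -0.2122 0.2241


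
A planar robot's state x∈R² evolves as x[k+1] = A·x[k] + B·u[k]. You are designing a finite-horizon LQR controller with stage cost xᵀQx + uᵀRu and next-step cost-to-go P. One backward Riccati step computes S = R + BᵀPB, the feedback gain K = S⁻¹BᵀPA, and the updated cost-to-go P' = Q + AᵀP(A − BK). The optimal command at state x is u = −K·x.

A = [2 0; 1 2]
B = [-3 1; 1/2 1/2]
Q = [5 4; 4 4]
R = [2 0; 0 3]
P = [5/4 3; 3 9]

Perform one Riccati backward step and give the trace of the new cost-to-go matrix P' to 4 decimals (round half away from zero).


BᵀP = [-2.2500 -4.5000; 2.7500 7.5000]
S = R + BᵀPB = [2 0; 0 3] + [4.5000 -4.5000; -4.5000 6.5000] = [6.5000 -4.5000; -4.5000 9.5000]
BᵀPA = [-9.0000 -9.0000; 13.0000 15.0000]
K = S⁻¹·BᵀPA = [-0.6506 -0.4337; 1.0602 1.3735]
A−BK = [-1.0120 -2.6747; 0.7952 1.5301]
AᵀP(A−BK) = [6.3614 8.2410; 8.2410 11.4940]
P' = Q + AᵀP(A−BK) = [11.3614 12.2410; 12.2410 15.4940]
tr(P') = 26.8554

26.8554


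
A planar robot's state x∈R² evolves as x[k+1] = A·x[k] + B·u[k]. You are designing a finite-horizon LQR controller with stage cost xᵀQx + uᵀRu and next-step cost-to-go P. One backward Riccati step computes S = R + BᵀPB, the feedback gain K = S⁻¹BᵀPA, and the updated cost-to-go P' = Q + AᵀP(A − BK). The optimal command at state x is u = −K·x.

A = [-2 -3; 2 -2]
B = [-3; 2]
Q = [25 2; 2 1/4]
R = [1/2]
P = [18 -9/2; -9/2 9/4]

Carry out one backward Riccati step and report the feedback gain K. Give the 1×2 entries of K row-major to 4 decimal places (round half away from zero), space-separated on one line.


BᵀP = [-63.0000 18.0000]
S = R + BᵀPB = [1/2] + [225.0000] = [225.5000]
BᵀPA = [162.0000 153.0000]
K = S⁻¹·BᵀPA = [0.7184 0.6785]
A−BK = [0.1552 -0.9645; 0.5632 -3.3570]
AᵀP(A−BK) = [0.6186 -1.9157; -1.9157 13.1907]
P' = Q + AᵀP(A−BK) = [25.6186 0.0843; 0.0843 13.4407]
tr(P') = 39.0593

0.7184 0.6785


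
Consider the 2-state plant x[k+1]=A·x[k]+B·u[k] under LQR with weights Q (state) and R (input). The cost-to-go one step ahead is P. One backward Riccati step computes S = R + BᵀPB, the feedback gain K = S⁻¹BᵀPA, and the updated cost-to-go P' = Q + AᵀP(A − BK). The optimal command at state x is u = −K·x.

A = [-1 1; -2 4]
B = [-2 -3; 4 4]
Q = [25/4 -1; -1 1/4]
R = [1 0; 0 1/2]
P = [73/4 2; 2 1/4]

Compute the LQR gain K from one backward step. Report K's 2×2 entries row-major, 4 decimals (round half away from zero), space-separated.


-0.0345 0.1034 0.4910 -0.6158

BᵀP = [-28.5000 -3.0000; -46.7500 -5.0000]
S = R + BᵀPB = [1 0; 0 1/2] + [45.0000 73.5000; 73.5000 120.2500] = [46.0000 73.5000; 73.5000 120.7500]
BᵀPA = [34.5000 -40.5000; 56.7500 -66.7500]
K = S⁻¹·BᵀPA = [-0.0345 0.1034; 0.4910 -0.6158]
A−BK = [0.4039 -0.6404; -3.8259 6.0493]
AᵀP(A−BK) = [0.5772 -0.8744; -0.8744 1.3374]
P' = Q + AᵀP(A−BK) = [6.8272 -1.8744; -1.8744 1.5874]
tr(P') = 8.4146


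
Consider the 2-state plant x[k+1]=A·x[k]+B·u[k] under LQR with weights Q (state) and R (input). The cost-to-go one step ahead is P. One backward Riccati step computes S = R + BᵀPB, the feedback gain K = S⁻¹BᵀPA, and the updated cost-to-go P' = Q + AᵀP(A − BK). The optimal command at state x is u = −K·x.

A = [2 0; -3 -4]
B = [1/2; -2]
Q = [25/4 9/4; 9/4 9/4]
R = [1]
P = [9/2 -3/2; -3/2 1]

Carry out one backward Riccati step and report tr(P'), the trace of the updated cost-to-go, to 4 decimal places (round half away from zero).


BᵀP = [5.2500 -2.7500]
S = R + BᵀPB = [1] + [8.1250] = [9.1250]
BᵀPA = [18.7500 11.0000]
K = S⁻¹·BᵀPA = [2.0548 1.2055]
A−BK = [0.9726 -0.6027; 1.1096 -1.5890]
AᵀP(A−BK) = [6.4726 1.3973; 1.3973 2.7397]
P' = Q + AᵀP(A−BK) = [12.7226 3.6473; 3.6473 4.9897]
tr(P') = 17.7123

17.7123


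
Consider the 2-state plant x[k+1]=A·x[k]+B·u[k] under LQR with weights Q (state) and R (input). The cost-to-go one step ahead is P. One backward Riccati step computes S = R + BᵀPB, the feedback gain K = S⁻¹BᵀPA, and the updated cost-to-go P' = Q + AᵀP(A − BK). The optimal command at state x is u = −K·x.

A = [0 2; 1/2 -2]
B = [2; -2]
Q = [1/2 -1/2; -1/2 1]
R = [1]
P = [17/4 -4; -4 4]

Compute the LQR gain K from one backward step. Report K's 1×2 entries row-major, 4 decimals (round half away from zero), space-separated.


BᵀP = [16.5000 -16.0000]
S = R + BᵀPB = [1] + [65.0000] = [66.0000]
BᵀPA = [-8.0000 65.0000]
K = S⁻¹·BᵀPA = [-0.1212 0.9848]
A−BK = [0.2424 0.0303; 0.2576 -0.0303]
AᵀP(A−BK) = [0.0303 -0.1212; -0.1212 0.9848]
P' = Q + AᵀP(A−BK) = [0.5303 -0.6212; -0.6212 1.9848]
tr(P') = 2.5152

-0.1212 0.9848


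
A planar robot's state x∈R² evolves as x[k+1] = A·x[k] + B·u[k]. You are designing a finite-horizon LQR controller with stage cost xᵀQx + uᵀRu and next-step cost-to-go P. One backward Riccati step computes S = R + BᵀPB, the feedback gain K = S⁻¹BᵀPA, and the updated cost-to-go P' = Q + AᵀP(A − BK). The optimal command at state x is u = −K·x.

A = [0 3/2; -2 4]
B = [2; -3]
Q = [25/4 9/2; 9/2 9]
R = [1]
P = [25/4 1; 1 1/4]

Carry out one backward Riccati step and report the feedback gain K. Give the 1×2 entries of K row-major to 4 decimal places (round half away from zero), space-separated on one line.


-0.1538 1.1846

BᵀP = [9.5000 1.2500]
S = R + BᵀPB = [1] + [15.2500] = [16.2500]
BᵀPA = [-2.5000 19.2500]
K = S⁻¹·BᵀPA = [-0.1538 1.1846]
A−BK = [0.3077 -0.8692; -2.4615 7.5538]
AᵀP(A−BK) = [0.6154 -2.0385; -2.0385 7.2587]
P' = Q + AᵀP(A−BK) = [6.8654 2.4615; 2.4615 16.2587]
tr(P') = 23.1240


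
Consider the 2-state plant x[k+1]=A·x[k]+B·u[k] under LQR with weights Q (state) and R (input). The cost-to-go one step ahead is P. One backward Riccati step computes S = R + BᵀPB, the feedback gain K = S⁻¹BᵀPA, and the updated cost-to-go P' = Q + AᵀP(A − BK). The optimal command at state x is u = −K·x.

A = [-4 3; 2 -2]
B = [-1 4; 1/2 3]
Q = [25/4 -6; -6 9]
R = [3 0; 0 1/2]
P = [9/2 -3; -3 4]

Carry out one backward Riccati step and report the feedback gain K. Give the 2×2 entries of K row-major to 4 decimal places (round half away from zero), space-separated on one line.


BᵀP = [-6.0000 5.0000; 9.0000 0.0000]
S = R + BᵀPB = [3 0; 0 1/2] + [8.5000 -9.0000; -9.0000 36.0000] = [11.5000 -9.0000; -9.0000 36.5000]
BᵀPA = [34.0000 -28.0000; -36.0000 27.0000]
K = S⁻¹·BᵀPA = [2.7070 -2.2996; -0.3188 0.1727]
A−BK = [-0.0177 0.0096; 1.6030 -1.3683]
AᵀP(A−BK) = [32.4841 -27.5956; -27.5956 23.4476]
P' = Q + AᵀP(A−BK) = [38.7341 -33.5956; -33.5956 32.4476]
tr(P') = 71.1817

2.7070 -2.2996 -0.3188 0.1727


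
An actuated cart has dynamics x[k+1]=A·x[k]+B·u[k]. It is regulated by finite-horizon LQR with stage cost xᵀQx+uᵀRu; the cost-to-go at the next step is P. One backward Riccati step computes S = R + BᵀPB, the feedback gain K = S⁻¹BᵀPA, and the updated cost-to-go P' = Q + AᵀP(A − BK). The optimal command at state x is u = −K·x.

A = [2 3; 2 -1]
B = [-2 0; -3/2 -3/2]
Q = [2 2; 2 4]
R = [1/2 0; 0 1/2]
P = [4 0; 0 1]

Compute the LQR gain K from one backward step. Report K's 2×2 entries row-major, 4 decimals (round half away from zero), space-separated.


-0.9785 -1.4032 -0.2903 1.6935

BᵀP = [-8.0000 -1.5000; 0.0000 -1.5000]
S = R + BᵀPB = [1/2 0; 0 1/2] + [18.2500 2.2500; 2.2500 2.2500] = [18.7500 2.2500; 2.2500 2.7500]
BᵀPA = [-19.0000 -22.5000; -3.0000 1.5000]
K = S⁻¹·BᵀPA = [-0.9785 -1.4032; -0.2903 1.6935]
A−BK = [0.0430 0.1935; 0.0968 -0.5645]
AᵀP(A−BK) = [0.5376 0.4194; 0.4194 2.8871]
P' = Q + AᵀP(A−BK) = [2.5376 2.4194; 2.4194 6.8871]
tr(P') = 9.4247


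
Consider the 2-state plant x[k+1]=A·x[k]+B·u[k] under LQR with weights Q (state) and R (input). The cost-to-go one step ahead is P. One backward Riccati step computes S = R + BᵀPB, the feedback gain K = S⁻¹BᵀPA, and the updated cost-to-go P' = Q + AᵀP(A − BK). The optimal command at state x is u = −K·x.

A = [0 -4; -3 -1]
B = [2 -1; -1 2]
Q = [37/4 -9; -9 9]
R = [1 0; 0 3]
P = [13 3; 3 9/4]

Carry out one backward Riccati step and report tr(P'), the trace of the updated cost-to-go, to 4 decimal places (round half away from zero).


BᵀP = [23.0000 3.7500; -7.0000 1.5000]
S = R + BᵀPB = [1 0; 0 3] + [42.2500 -15.5000; -15.5000 10.0000] = [43.2500 -15.5000; -15.5000 13.0000]
BᵀPA = [-11.2500 -95.7500; -4.5000 26.5000]
K = S⁻¹·BᵀPA = [-0.6708 -2.5901; -1.1460 -1.0497]
A−BK = [0.1957 0.1304; -1.3789 -1.4907]
AᵀP(A−BK) = [7.5466 8.8882; 8.8882 14.0683]
P' = Q + AᵀP(A−BK) = [16.7966 -0.1118; -0.1118 23.0683]
tr(P') = 39.8649

39.8649


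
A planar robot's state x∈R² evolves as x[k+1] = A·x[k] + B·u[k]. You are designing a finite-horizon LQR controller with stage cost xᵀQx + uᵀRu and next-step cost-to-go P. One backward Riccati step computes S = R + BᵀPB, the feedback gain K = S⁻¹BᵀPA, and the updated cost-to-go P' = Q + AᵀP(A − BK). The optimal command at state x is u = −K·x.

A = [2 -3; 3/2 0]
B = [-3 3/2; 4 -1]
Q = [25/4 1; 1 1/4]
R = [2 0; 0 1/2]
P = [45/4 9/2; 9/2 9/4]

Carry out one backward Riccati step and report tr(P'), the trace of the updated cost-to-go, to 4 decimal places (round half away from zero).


BᵀP = [-15.7500 -4.5000; 12.3750 4.5000]
S = R + BᵀPB = [2 0; 0 1/2] + [29.2500 -19.1250; -19.1250 14.0625] = [31.2500 -19.1250; -19.1250 14.5625]
BᵀPA = [-38.2500 47.2500; 31.5000 -37.1250]
K = S⁻¹·BᵀPA = [0.5086 -0.2456; 2.8310 -2.8719]
A−BK = [-0.7208 0.5710; 2.2967 -1.8894]
AᵀP(A−BK) = [7.3389 -6.6791; -6.6791 6.2351]
P' = Q + AᵀP(A−BK) = [13.5889 -5.6791; -5.6791 6.4851]
tr(P') = 20.0740

20.0740


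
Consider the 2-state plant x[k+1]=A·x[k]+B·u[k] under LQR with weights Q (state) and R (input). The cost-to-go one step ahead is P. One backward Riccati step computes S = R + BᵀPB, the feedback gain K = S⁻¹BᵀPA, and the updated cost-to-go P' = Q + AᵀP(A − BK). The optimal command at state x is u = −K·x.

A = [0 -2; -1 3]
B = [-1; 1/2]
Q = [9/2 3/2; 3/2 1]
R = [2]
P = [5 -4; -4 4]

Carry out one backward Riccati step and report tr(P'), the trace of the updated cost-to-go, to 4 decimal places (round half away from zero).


BᵀP = [-7.0000 6.0000]
S = R + BᵀPB = [2] + [10.0000] = [12.0000]
BᵀPA = [-6.0000 32.0000]
K = S⁻¹·BᵀPA = [-0.5000 2.6667]
A−BK = [-0.5000 0.6667; -0.7500 1.6667]
AᵀP(A−BK) = [1.0000 -4.0000; -4.0000 18.6667]
P' = Q + AᵀP(A−BK) = [5.5000 -2.5000; -2.5000 19.6667]
tr(P') = 25.1667

25.1667


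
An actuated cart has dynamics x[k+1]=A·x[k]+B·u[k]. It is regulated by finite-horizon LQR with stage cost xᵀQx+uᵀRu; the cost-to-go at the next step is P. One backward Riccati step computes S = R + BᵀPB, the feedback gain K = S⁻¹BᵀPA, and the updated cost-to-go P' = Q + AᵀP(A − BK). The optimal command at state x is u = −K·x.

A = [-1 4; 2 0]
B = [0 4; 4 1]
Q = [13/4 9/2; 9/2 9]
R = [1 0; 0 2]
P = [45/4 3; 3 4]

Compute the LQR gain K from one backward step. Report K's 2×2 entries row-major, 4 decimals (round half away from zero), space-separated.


0.5468 -0.2311 -0.2428 0.9847

BᵀP = [12.0000 16.0000; 48.0000 16.0000]
S = R + BᵀPB = [1 0; 0 2] + [64.0000 64.0000; 64.0000 208.0000] = [65.0000 64.0000; 64.0000 210.0000]
BᵀPA = [20.0000 48.0000; -16.0000 192.0000]
K = S⁻¹·BᵀPA = [0.5468 -0.2311; -0.2428 0.9847]
A−BK = [-0.0287 0.0611; 0.0557 -0.0603]
AᵀP(A−BK) = [0.4290 -0.6224; -0.6224 2.0272]
P' = Q + AᵀP(A−BK) = [3.6790 3.8776; 3.8776 11.0272]
tr(P') = 14.7062


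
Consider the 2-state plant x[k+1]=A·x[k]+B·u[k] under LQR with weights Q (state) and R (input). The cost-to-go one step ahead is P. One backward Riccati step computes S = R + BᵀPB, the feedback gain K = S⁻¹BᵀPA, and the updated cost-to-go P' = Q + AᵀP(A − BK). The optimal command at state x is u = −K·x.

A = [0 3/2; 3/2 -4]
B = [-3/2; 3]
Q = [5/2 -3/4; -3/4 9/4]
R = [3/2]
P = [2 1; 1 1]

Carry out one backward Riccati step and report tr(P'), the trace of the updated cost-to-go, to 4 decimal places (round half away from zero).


8.6563

BᵀP = [0.0000 1.5000]
S = R + BᵀPB = [3/2] + [4.5000] = [6.0000]
BᵀPA = [2.2500 -6.0000]
K = S⁻¹·BᵀPA = [0.3750 -1.0000]
A−BK = [0.5625 0.0000; 0.3750 -1.0000]
AᵀP(A−BK) = [1.4063 -1.5000; -1.5000 2.5000]
P' = Q + AᵀP(A−BK) = [3.9063 -2.2500; -2.2500 4.7500]
tr(P') = 8.6563


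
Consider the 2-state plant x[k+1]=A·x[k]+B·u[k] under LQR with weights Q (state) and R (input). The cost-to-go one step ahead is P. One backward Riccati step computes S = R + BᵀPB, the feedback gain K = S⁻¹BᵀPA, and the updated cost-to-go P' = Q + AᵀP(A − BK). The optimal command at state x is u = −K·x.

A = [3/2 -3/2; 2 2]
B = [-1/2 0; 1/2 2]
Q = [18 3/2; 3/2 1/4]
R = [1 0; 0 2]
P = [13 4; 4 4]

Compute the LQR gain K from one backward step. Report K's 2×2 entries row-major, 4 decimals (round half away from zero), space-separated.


BᵀP = [-4.5000 0.0000; 8.0000 8.0000]
S = R + BᵀPB = [1 0; 0 2] + [2.2500 0.0000; 0.0000 16.0000] = [3.2500 0.0000; 0.0000 18.0000]
BᵀPA = [-6.7500 6.7500; 28.0000 4.0000]
K = S⁻¹·BᵀPA = [-2.0769 2.0769; 1.5556 0.2222]
A−BK = [0.4615 -0.4615; -0.0726 0.5171]
AᵀP(A−BK) = [11.6752 -5.4530; -5.4530 6.3419]
P' = Q + AᵀP(A−BK) = [29.6752 -3.9530; -3.9530 6.5919]
tr(P') = 36.2671

-2.0769 2.0769 1.5556 0.2222


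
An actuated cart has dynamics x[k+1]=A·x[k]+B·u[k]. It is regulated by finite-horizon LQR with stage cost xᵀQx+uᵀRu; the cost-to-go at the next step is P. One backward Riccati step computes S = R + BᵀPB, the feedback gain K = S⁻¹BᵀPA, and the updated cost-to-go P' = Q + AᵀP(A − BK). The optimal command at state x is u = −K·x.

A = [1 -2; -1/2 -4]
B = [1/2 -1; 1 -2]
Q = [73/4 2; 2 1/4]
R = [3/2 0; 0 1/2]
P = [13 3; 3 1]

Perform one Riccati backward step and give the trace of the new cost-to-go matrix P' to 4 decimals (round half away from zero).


21.3264

BᵀP = [9.5000 2.5000; -19.0000 -5.0000]
S = R + BᵀPB = [3/2 0; 0 1/2] + [7.2500 -14.5000; -14.5000 29.0000] = [8.7500 -14.5000; -14.5000 29.5000]
BᵀPA = [8.2500 -29.0000; -16.5000 58.0000]
K = S⁻¹·BᵀPA = [0.0862 -0.3029; -0.5170 1.8172]
A−BK = [0.4399 -0.0313; -1.6201 -0.0627]
AᵀP(A−BK) = [1.0091 -0.5170; -0.5170 1.8172]
P' = Q + AᵀP(A−BK) = [19.2591 1.4830; 1.4830 2.0672]
tr(P') = 21.3264


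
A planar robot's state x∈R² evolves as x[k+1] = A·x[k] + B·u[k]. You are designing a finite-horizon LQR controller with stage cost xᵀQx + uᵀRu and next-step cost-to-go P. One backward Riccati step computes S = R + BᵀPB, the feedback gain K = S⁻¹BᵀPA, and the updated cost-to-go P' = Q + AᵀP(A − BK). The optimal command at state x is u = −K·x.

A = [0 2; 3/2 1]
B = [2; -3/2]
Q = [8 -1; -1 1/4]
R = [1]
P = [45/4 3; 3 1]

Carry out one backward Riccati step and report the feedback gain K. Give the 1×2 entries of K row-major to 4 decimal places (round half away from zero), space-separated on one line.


0.2231 1.3388

BᵀP = [18.0000 4.5000]
S = R + BᵀPB = [1] + [29.2500] = [30.2500]
BᵀPA = [6.7500 40.5000]
K = S⁻¹·BᵀPA = [0.2231 1.3388]
A−BK = [-0.4463 -0.6777; 1.8347 3.0083]
AᵀP(A−BK) = [0.7438 1.4628; 1.4628 3.7769]
P' = Q + AᵀP(A−BK) = [8.7438 0.4628; 0.4628 4.0269]
tr(P') = 12.7707


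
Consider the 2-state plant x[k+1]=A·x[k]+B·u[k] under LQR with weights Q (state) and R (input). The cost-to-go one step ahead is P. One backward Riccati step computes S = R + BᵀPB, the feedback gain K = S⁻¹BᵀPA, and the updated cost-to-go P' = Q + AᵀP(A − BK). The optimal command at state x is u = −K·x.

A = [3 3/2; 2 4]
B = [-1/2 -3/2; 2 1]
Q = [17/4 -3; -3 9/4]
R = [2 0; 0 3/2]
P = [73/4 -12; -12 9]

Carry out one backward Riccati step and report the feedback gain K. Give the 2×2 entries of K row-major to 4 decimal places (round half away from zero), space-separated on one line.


BᵀP = [-33.1250 24.0000; -39.3750 27.0000]
S = R + BᵀPB = [2 0; 0 3/2] + [64.5625 73.6875; 73.6875 86.0625] = [66.5625 73.6875; 73.6875 87.5625]
BᵀPA = [-51.3750 46.3125; -64.1250 48.9375]
K = S⁻¹·BᵀPA = [0.5688 1.1270; -1.2110 -0.3896]
A−BK = [1.4679 1.4792; 2.0734 2.1355]
AᵀP(A−BK) = [7.8165 7.0459; 7.0459 7.9308]
P' = Q + AᵀP(A−BK) = [12.0665 4.0459; 4.0459 10.1808]
tr(P') = 22.2474

0.5688 1.1270 -1.2110 -0.3896


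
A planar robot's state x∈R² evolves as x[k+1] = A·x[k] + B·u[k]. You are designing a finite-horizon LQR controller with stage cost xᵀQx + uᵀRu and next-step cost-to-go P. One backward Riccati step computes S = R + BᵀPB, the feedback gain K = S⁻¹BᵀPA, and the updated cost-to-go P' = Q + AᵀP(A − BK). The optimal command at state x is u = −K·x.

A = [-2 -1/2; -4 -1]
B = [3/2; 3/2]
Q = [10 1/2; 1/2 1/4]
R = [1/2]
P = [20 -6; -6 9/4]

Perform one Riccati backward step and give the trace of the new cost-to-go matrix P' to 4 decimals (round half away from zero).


14.3534

BᵀP = [21.0000 -5.6250]
S = R + BᵀPB = [1/2] + [23.0625] = [23.5625]
BᵀPA = [-19.5000 -4.8750]
K = S⁻¹·BᵀPA = [-0.8276 -0.2069]
A−BK = [-0.7586 -0.1897; -2.7586 -0.6897]
AᵀP(A−BK) = [3.8621 0.9655; 0.9655 0.2414]
P' = Q + AᵀP(A−BK) = [13.8621 1.4655; 1.4655 0.4914]
tr(P') = 14.3534


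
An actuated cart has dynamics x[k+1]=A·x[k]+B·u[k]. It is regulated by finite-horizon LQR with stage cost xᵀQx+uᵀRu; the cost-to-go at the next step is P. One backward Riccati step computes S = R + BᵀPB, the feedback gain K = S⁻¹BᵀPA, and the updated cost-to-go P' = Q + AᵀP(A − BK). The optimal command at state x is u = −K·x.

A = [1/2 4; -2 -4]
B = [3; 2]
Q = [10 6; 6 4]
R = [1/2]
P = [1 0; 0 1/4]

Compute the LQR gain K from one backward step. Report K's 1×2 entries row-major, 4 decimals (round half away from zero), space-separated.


BᵀP = [3.0000 0.5000]
S = R + BᵀPB = [1/2] + [10.0000] = [10.5000]
BᵀPA = [0.5000 10.0000]
K = S⁻¹·BᵀPA = [0.0476 0.9524]
A−BK = [0.3571 1.1429; -2.0952 -5.9048]
AᵀP(A−BK) = [1.2262 3.5238; 3.5238 10.4762]
P' = Q + AᵀP(A−BK) = [11.2262 9.5238; 9.5238 14.4762]
tr(P') = 25.7024

0.0476 0.9524


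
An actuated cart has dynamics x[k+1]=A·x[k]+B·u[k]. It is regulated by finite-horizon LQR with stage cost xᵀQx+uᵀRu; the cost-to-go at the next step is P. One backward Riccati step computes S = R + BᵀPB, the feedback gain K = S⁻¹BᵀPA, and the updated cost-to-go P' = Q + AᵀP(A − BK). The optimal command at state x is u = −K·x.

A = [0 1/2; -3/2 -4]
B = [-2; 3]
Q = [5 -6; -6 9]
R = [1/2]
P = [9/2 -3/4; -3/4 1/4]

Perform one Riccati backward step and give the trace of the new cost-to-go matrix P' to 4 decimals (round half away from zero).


15.1150

BᵀP = [-11.2500 2.2500]
S = R + BᵀPB = [1/2] + [29.2500] = [29.7500]
BᵀPA = [-3.3750 -14.6250]
K = S⁻¹·BᵀPA = [-0.1134 -0.4916]
A−BK = [-0.2269 -0.4832; -1.1597 -2.5252]
AᵀP(A−BK) = [0.1796 0.4034; 0.4034 0.9354]
P' = Q + AᵀP(A−BK) = [5.1796 -5.5966; -5.5966 9.9354]
tr(P') = 15.1150


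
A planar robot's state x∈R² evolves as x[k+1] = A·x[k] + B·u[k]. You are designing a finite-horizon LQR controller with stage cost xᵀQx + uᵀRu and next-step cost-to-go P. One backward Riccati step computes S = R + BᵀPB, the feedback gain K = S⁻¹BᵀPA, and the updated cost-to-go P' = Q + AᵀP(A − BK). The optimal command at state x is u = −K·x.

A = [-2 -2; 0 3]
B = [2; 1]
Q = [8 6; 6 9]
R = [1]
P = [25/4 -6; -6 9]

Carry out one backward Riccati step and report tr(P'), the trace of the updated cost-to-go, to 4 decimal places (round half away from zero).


BᵀP = [6.5000 -3.0000]
S = R + BᵀPB = [1] + [10.0000] = [11.0000]
BᵀPA = [-13.0000 -22.0000]
K = S⁻¹·BᵀPA = [-1.1818 -2.0000]
A−BK = [0.3636 2.0000; 1.1818 5.0000]
AᵀP(A−BK) = [9.6364 35.0000; 35.0000 134.0000]
P' = Q + AᵀP(A−BK) = [17.6364 41.0000; 41.0000 143.0000]
tr(P') = 160.6364

160.6364


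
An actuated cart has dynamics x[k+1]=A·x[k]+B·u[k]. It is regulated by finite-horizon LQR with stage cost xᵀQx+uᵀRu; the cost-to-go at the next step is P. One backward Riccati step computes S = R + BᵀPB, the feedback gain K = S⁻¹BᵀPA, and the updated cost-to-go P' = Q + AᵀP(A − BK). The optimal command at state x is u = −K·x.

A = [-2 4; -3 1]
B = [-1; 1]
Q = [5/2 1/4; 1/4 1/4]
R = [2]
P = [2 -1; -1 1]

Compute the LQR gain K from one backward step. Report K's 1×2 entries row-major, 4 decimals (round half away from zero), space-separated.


0.0000 -1.4286

BᵀP = [-3.0000 2.0000]
S = R + BᵀPB = [2] + [5.0000] = [7.0000]
BᵀPA = [0.0000 -10.0000]
K = S⁻¹·BᵀPA = [0.0000 -1.4286]
A−BK = [-2.0000 2.5714; -3.0000 2.4286]
AᵀP(A−BK) = [5.0000 -5.0000; -5.0000 10.7143]
P' = Q + AᵀP(A−BK) = [7.5000 -4.7500; -4.7500 10.9643]
tr(P') = 18.4643


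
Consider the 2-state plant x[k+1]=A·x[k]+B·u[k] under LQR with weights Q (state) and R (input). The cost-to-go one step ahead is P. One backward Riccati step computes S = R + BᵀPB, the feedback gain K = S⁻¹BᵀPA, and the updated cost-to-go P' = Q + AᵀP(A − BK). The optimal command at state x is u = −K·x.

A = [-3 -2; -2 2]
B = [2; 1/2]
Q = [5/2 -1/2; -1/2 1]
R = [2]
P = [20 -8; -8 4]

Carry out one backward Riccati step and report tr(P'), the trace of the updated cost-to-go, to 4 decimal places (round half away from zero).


BᵀP = [36.0000 -14.0000]
S = R + BᵀPB = [2] + [65.0000] = [67.0000]
BᵀPA = [-80.0000 -100.0000]
K = S⁻¹·BᵀPA = [-1.1940 -1.4925]
A−BK = [-0.6119 0.9851; -1.4030 2.7463]
AᵀP(A−BK) = [4.4776 0.5970; 0.5970 10.7463]
P' = Q + AᵀP(A−BK) = [6.9776 0.0970; 0.0970 11.7463]
tr(P') = 18.7239

18.7239


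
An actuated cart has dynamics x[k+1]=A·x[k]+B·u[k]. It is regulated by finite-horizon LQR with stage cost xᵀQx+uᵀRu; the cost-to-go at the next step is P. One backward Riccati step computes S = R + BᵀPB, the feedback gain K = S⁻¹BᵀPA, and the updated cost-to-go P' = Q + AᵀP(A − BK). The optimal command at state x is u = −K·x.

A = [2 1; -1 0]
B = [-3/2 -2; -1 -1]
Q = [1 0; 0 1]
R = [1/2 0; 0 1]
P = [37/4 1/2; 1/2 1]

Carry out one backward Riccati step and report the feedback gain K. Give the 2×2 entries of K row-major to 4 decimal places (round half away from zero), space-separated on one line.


-0.1954 -0.2144 -0.7327 -0.3039

BᵀP = [-14.3750 -1.7500; -19.0000 -2.0000]
S = R + BᵀPB = [1/2 0; 0 1] + [23.3125 30.5000; 30.5000 40.0000] = [23.8125 30.5000; 30.5000 41.0000]
BᵀPA = [-27.0000 -14.3750; -36.0000 -19.0000]
K = S⁻¹·BᵀPA = [-0.1954 -0.2144; -0.7327 -0.3039]
A−BK = [0.2415 0.0706; -1.9281 -0.5183]
AᵀP(A−BK) = [4.3474 1.2700; 1.2700 0.3935]
P' = Q + AᵀP(A−BK) = [5.3474 1.2700; 1.2700 1.3935]
tr(P') = 6.7408


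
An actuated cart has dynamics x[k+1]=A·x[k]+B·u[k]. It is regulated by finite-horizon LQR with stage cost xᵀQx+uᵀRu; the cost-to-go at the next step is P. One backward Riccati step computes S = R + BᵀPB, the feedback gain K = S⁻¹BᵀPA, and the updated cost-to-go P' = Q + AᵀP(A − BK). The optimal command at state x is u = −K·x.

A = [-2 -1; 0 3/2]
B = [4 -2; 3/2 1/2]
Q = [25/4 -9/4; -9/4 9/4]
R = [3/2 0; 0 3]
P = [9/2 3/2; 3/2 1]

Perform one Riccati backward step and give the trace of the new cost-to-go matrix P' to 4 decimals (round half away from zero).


10.0429

BᵀP = [20.2500 7.5000; -8.2500 -2.5000]
S = R + BᵀPB = [3/2 0; 0 3] + [92.2500 -36.7500; -36.7500 15.2500] = [93.7500 -36.7500; -36.7500 18.2500]
BᵀPA = [-40.5000 -9.0000; 16.5000 4.5000]
K = S⁻¹·BᵀPA = [-0.3684 0.0031; 0.1623 0.2529]
A−BK = [-0.2019 -0.5068; 0.4714 1.3689]
AᵀP(A−BK) = [0.4027 0.4542; 0.4542 1.1402]
P' = Q + AᵀP(A−BK) = [6.6527 -1.7958; -1.7958 3.3902]
tr(P') = 10.0429


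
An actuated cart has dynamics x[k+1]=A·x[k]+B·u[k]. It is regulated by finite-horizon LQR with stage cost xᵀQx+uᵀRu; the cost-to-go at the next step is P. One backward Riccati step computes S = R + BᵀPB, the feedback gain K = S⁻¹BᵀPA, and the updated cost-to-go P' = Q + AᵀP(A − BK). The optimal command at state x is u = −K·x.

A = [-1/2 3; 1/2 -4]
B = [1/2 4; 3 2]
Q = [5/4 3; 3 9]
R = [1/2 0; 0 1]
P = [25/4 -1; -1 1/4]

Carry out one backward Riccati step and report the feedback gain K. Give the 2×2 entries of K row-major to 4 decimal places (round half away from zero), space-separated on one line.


0.1665 -1.2223 -0.1560 0.9793

BᵀP = [0.1250 0.2500; 23.0000 -3.5000]
S = R + BᵀPB = [1/2 0; 0 1] + [0.8125 1.0000; 1.0000 85.0000] = [1.3125 1.0000; 1.0000 86.0000]
BᵀPA = [0.0625 -0.6250; -13.2500 83.0000]
K = S⁻¹·BᵀPA = [0.1665 -1.2223; -0.1560 0.9793]
A−BK = [0.0408 -0.3061; 0.3126 -2.2916]
AᵀP(A−BK) = [0.0475 -0.3225; -0.3225 2.2017]
P' = Q + AᵀP(A−BK) = [1.2975 2.6775; 2.6775 11.2017]
tr(P') = 12.4992


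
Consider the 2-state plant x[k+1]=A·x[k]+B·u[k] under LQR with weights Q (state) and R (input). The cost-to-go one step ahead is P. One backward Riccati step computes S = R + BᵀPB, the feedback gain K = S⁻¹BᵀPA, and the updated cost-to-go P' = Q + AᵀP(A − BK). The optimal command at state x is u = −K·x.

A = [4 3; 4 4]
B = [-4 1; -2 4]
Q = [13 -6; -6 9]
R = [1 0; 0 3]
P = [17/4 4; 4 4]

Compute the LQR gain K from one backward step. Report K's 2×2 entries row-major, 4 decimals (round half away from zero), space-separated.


BᵀP = [-25.0000 -24.0000; 20.2500 20.0000]
S = R + BᵀPB = [1 0; 0 3] + [148.0000 -121.0000; -121.0000 100.2500] = [149.0000 -121.0000; -121.0000 103.2500]
BᵀPA = [-196.0000 -171.0000; 161.0000 140.7500]
K = S⁻¹·BᵀPA = [-1.0172 -0.8409; 0.3673 0.3777]
A−BK = [-0.4359 -0.7413; 0.4965 0.8073]
AᵀP(A−BK) = [1.5015 1.3683; 1.3683 1.2899]
P' = Q + AᵀP(A−BK) = [14.5015 -4.6317; -4.6317 10.2899]
tr(P') = 24.7915

-1.0172 -0.8409 0.3673 0.3777


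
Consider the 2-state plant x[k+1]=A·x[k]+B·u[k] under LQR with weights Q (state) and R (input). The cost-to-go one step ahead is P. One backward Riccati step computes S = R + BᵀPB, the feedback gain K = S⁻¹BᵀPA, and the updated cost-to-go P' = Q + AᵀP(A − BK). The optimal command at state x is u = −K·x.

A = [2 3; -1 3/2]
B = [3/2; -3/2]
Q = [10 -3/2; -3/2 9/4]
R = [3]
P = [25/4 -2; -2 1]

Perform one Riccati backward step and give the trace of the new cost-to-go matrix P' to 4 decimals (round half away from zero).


BᵀP = [12.3750 -4.5000]
S = R + BᵀPB = [3] + [25.3125] = [28.3125]
BᵀPA = [29.2500 30.3750]
K = S⁻¹·BᵀPA = [1.0331 1.0728]
A−BK = [0.4503 1.3907; 0.5497 3.1093]
AᵀP(A−BK) = [3.7815 4.6192; 4.6192 7.9123]
P' = Q + AᵀP(A−BK) = [13.7815 3.1192; 3.1192 10.1623]
tr(P') = 23.9437

23.9437


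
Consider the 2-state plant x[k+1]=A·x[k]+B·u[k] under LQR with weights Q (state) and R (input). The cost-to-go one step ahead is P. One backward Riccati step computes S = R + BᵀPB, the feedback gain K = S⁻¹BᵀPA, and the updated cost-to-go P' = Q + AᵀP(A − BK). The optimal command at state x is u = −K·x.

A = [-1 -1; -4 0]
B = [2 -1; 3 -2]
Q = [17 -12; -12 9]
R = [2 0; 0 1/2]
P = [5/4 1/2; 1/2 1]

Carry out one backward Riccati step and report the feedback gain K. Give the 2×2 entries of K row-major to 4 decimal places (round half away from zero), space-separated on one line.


BᵀP = [4.0000 4.0000; -2.2500 -2.5000]
S = R + BᵀPB = [2 0; 0 1/2] + [20.0000 -12.0000; -12.0000 7.2500] = [22.0000 -12.0000; -12.0000 7.7500]
BᵀPA = [-20.0000 -4.0000; 12.2500 2.2500]
K = S⁻¹·BᵀPA = [-0.3019 -0.1509; 1.1132 0.0566]
A−BK = [0.7170 -0.6415; -0.8679 0.5660]
AᵀP(A−BK) = [1.5755 -0.4623; -0.4623 0.5189]
P' = Q + AᵀP(A−BK) = [18.5755 -12.4623; -12.4623 9.5189]
tr(P') = 28.0943

-0.3019 -0.1509 1.1132 0.0566


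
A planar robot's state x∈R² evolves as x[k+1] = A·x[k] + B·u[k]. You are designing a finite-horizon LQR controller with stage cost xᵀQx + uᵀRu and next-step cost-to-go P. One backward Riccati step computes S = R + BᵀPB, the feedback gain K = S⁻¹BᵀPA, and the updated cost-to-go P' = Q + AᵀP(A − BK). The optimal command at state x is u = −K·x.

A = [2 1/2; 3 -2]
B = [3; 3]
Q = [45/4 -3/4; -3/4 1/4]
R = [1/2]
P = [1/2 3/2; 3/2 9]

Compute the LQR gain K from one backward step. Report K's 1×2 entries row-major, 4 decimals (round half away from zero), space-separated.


BᵀP = [6.0000 31.5000]
S = R + BᵀPB = [1/2] + [112.5000] = [113.0000]
BᵀPA = [106.5000 -60.0000]
K = S⁻¹·BᵀPA = [0.9425 -0.5310]
A−BK = [-0.8274 2.0929; 0.1726 -0.4071]
AᵀP(A−BK) = [0.6261 -0.7013; -0.7013 1.2666]
P' = Q + AᵀP(A−BK) = [11.8761 -1.4513; -1.4513 1.5166]
tr(P') = 13.3927

0.9425 -0.5310


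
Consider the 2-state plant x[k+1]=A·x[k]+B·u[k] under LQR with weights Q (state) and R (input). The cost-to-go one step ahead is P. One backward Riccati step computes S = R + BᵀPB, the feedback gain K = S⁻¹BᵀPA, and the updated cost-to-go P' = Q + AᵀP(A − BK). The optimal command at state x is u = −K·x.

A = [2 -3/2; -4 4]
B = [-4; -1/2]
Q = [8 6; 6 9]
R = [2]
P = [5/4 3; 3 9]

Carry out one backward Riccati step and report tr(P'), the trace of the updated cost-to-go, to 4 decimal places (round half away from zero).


BᵀP = [-6.5000 -16.5000]
S = R + BᵀPB = [2] + [34.2500] = [36.2500]
BᵀPA = [53.0000 -56.2500]
K = S⁻¹·BᵀPA = [1.4621 -1.5517]
A−BK = [7.8483 -7.7069; -3.2690 3.2241]
AᵀP(A−BK) = [23.5103 -23.5086; -23.5086 23.5280]
P' = Q + AᵀP(A−BK) = [31.5103 -17.5086; -17.5086 32.5280]
tr(P') = 64.0384

64.0384


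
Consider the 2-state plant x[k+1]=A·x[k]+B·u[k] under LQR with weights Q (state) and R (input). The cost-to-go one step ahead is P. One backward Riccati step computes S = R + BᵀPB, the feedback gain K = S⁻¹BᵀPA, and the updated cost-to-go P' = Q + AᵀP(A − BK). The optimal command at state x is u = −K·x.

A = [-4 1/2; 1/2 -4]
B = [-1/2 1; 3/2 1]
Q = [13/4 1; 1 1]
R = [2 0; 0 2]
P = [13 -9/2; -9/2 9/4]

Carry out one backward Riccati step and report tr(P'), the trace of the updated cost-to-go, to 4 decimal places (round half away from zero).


34.3559

BᵀP = [-13.2500 5.6250; 8.5000 -2.2500]
S = R + BᵀPB = [2 0; 0 2] + [15.0625 -7.6250; -7.6250 6.2500] = [17.0625 -7.6250; -7.6250 8.2500]
BᵀPA = [55.8125 -29.1250; -35.1250 13.2500]
K = S⁻¹·BᵀPA = [2.3313 -1.6853; -2.1029 0.0484]
A−BK = [-0.7315 -0.3911; -0.8941 -1.5204]
AᵀP(A−BK) = [22.5825 -7.8623; -7.8623 7.5234]
P' = Q + AᵀP(A−BK) = [25.8325 -6.8623; -6.8623 8.5234]
tr(P') = 34.3559


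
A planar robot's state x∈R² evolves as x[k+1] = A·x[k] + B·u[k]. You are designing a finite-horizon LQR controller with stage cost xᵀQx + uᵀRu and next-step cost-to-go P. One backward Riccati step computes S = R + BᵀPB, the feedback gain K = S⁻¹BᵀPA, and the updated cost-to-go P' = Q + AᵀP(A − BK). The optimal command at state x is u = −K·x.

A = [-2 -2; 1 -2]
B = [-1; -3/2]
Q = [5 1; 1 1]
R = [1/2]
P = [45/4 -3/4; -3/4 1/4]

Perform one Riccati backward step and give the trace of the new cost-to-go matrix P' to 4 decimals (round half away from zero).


BᵀP = [-10.1250 0.3750]
S = R + BᵀPB = [1/2] + [9.5625] = [10.0625]
BᵀPA = [20.6250 19.5000]
K = S⁻¹·BᵀPA = [2.0497 1.9379]
A−BK = [0.0497 -0.0621; 4.0745 0.9068]
AᵀP(A−BK) = [5.9752 3.0311; 3.0311 2.2112]
P' = Q + AᵀP(A−BK) = [10.9752 4.0311; 4.0311 3.2112]
tr(P') = 14.1863

14.1863


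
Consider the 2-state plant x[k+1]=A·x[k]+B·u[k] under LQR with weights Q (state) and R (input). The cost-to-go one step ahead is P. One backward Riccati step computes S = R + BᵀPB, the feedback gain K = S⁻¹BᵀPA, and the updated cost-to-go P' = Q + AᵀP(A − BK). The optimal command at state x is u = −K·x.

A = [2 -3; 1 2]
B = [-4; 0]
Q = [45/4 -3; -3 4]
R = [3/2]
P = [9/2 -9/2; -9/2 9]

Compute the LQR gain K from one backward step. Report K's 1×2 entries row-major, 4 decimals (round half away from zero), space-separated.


-0.2449 1.2245

BᵀP = [-18.0000 18.0000]
S = R + BᵀPB = [3/2] + [72.0000] = [73.5000]
BᵀPA = [-18.0000 90.0000]
K = S⁻¹·BᵀPA = [-0.2449 1.2245]
A−BK = [1.0204 1.8980; 1.0000 2.0000]
AᵀP(A−BK) = [4.5918 8.5408; 8.5408 20.2959]
P' = Q + AᵀP(A−BK) = [15.8418 5.5408; 5.5408 24.2959]
tr(P') = 40.1378


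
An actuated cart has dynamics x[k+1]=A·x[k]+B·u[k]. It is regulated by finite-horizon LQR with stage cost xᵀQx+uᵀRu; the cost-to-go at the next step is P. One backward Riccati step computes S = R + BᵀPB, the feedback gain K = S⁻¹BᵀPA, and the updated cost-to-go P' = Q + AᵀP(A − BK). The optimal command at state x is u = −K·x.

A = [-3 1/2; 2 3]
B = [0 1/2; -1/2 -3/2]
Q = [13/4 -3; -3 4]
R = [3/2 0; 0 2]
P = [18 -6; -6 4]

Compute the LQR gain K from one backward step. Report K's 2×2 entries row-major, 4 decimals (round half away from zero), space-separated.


BᵀP = [3.0000 -2.0000; 18.0000 -9.0000]
S = R + BᵀPB = [3/2 0; 0 2] + [1.0000 4.5000; 4.5000 22.5000] = [2.5000 4.5000; 4.5000 24.5000]
BᵀPA = [-13.0000 -4.5000; -72.0000 -18.0000]
K = S⁻¹·BᵀPA = [0.1341 -0.7134; -2.9634 -0.6037]
A−BK = [-1.5183 0.8018; -2.3780 1.7378]
AᵀP(A−BK) = [38.3780 -7.7378; -7.7378 8.4238]
P' = Q + AᵀP(A−BK) = [41.6280 -10.7378; -10.7378 12.4238]
tr(P') = 54.0518

0.1341 -0.7134 -2.9634 -0.6037


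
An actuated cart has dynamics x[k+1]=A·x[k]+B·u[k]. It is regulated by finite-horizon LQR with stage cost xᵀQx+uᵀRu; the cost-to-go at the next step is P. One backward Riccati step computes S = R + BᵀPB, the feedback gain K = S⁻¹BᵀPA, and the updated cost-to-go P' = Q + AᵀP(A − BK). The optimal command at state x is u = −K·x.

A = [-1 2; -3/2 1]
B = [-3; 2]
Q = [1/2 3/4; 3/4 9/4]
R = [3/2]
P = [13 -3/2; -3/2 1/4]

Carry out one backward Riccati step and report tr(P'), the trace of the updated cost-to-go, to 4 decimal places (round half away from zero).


BᵀP = [-42.0000 5.0000]
S = R + BᵀPB = [3/2] + [136.0000] = [137.5000]
BᵀPA = [34.5000 -79.0000]
K = S⁻¹·BᵀPA = [0.2509 -0.5745]
A−BK = [-0.2473 0.2764; -2.0018 2.1491]
AᵀP(A−BK) = [0.4061 -0.5532; -0.5532 0.8609]
P' = Q + AᵀP(A−BK) = [0.9061 0.1968; 0.1968 3.1109]
tr(P') = 4.0170

4.0170


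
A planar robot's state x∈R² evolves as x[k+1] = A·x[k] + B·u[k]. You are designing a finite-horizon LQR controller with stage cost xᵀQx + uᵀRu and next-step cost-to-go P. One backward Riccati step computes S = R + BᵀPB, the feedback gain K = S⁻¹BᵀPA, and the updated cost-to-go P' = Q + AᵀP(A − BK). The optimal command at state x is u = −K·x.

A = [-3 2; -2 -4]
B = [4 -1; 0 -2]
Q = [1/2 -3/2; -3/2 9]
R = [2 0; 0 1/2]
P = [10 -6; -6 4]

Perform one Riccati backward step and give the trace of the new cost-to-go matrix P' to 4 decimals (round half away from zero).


13.9399

BᵀP = [40.0000 -24.0000; 2.0000 -2.0000]
S = R + BᵀPB = [2 0; 0 1/2] + [160.0000 8.0000; 8.0000 2.0000] = [162.0000 8.0000; 8.0000 2.5000]
BᵀPA = [-72.0000 176.0000; -2.0000 12.0000]
K = S⁻¹·BᵀPA = [-0.4809 1.0088; 0.7390 1.5718]
A−BK = [-0.3372 -0.4633; -0.5220 -0.8563]
AᵀP(A−BK) = [0.8504 -0.2229; -0.2229 3.5894]
P' = Q + AᵀP(A−BK) = [1.3504 -1.7229; -1.7229 12.5894]
tr(P') = 13.9399


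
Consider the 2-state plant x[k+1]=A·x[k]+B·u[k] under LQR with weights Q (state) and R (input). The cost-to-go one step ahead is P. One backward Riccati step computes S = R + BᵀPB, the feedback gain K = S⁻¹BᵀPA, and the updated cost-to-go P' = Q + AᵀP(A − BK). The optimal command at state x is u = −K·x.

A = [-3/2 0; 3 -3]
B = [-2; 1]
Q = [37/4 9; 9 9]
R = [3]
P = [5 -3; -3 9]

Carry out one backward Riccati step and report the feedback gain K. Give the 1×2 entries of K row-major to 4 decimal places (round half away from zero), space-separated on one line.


1.4659 -1.0227

BᵀP = [-13.0000 15.0000]
S = R + BᵀPB = [3] + [41.0000] = [44.0000]
BᵀPA = [64.5000 -45.0000]
K = S⁻¹·BᵀPA = [1.4659 -1.0227]
A−BK = [1.4318 -2.0455; 1.5341 -1.9773]
AᵀP(A−BK) = [24.6989 -28.5341; -28.5341 34.9773]
P' = Q + AᵀP(A−BK) = [33.9489 -19.5341; -19.5341 43.9773]
tr(P') = 77.9261


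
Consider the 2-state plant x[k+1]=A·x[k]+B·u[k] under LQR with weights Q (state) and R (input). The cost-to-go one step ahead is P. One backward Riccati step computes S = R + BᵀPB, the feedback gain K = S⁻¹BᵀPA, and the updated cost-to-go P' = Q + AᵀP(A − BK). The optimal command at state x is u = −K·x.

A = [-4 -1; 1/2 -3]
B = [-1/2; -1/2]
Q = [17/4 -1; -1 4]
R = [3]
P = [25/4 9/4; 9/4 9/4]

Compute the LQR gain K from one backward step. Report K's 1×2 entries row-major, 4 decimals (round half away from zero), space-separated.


BᵀP = [-4.2500 -2.2500]
S = R + BᵀPB = [3] + [3.2500] = [6.2500]
BᵀPA = [15.8750 11.0000]
K = S⁻¹·BᵀPA = [2.5400 1.7600]
A−BK = [-2.7300 -0.1200; 1.7700 -2.1200]
AᵀP(A−BK) = [51.2400 19.5600; 19.5600 20.6400]
P' = Q + AᵀP(A−BK) = [55.4900 18.5600; 18.5600 24.6400]
tr(P') = 80.1300

2.5400 1.7600


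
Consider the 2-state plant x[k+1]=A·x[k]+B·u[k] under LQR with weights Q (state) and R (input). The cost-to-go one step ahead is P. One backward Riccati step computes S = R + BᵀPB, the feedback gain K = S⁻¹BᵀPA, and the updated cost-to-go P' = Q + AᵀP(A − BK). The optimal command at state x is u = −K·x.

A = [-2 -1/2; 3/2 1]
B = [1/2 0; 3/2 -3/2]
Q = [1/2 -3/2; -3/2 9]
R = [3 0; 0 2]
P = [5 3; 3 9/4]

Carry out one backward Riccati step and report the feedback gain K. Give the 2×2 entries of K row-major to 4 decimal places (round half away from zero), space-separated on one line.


-0.4183 0.0337 0.1244 -0.1244

BᵀP = [7.0000 4.8750; -4.5000 -3.3750]
S = R + BᵀPB = [3 0; 0 2] + [10.8125 -7.3125; -7.3125 5.0625] = [13.8125 -7.3125; -7.3125 7.0625]
BᵀPA = [-6.6875 1.3750; 3.9375 -1.1250]
K = S⁻¹·BᵀPA = [-0.4183 0.0337; 0.1244 -0.1244]
A−BK = [-1.7909 -0.5168; 2.3141 0.7629]
AᵀP(A−BK) = [3.7753 0.8401; 0.8401 0.3137]
P' = Q + AᵀP(A−BK) = [4.2753 -0.6599; -0.6599 9.3137]
tr(P') = 13.5890
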